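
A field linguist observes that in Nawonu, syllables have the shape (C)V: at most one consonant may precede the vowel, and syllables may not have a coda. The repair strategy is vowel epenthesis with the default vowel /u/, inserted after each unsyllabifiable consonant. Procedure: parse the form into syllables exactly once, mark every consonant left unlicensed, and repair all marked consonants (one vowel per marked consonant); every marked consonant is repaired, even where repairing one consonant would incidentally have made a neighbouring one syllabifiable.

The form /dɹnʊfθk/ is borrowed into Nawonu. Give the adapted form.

duɹunʊfuθuku

Syllabifying with onset maximization leaves /d/, /ɹ/, /f/, /θ/, /k/ stranded (no codas are permitted; onsets are limited to one consonant).
Each unlicensed consonant becomes the onset of a new syllable: /d/ → /du/, /ɹ/ → /ɹu/, /f/ → /fu/, /θ/ → /θu/, /k/ → /ku/.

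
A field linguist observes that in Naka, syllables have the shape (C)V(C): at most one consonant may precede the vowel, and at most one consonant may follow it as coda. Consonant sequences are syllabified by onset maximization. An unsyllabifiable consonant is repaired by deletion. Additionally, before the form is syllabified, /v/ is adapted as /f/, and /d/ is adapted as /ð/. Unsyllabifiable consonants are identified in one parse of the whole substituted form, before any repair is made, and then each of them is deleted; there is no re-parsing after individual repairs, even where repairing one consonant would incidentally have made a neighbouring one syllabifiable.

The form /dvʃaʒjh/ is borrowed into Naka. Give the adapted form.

ʃaʒ

Substitution: /d/ → /ð/, /v/ → /f/, giving /ðfʃaʒjh/.
Under (C)V(C), the unsyllabifiable consonants are /ð/, /f/, /j/, /h/ (at most one coda consonant is licensed; onsets are limited to one consonant).
Deletion applies to /ð/, /f/, /j/, /h/.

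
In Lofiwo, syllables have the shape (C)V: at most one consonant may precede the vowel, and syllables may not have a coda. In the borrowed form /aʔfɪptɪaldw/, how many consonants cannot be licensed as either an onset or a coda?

Syllabifying with onset maximization leaves /ʔ/, /p/, /l/, /d/, /w/ stranded (no codas are permitted; onsets are limited to one consonant).

5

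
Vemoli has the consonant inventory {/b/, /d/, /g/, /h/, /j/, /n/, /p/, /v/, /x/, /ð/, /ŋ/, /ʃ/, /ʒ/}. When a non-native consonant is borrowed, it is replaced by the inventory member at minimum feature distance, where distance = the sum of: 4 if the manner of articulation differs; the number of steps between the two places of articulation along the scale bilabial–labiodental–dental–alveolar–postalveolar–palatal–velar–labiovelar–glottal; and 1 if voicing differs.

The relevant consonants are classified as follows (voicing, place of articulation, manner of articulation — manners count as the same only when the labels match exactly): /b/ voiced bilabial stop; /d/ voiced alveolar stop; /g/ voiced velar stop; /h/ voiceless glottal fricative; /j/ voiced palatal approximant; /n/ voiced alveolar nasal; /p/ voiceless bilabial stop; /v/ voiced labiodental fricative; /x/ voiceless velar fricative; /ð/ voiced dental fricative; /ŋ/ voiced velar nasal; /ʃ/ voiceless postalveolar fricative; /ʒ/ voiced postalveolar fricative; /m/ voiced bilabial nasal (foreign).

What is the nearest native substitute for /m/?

n

/n/ is closest: same manner (nasal), place distance 3 (bilabial→alveolar), same voicing; total 3. Next closest is /b/ at distance 4.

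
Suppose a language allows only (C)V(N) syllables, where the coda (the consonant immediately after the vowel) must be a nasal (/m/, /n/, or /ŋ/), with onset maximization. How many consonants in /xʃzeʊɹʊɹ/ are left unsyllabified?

Under (C)V(N), the unsyllabifiable consonants are /x/, /ʃ/, /ɹ/ (only a nasal (/m/, /n/, or /ŋ/) is licensed in coda position; onsets are limited to one consonant).

3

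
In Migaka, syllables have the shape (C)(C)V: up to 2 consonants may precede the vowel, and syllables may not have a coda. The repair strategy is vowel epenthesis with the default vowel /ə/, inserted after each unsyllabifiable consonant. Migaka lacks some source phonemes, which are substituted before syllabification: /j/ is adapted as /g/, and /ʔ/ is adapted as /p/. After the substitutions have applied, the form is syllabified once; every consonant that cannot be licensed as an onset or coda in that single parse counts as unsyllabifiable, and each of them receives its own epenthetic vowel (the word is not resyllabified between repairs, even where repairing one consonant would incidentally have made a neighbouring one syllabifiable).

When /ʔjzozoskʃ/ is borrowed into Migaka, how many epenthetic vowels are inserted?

4

After substitution the input is /pgzozoskʃ/.
The unsyllabifiable consonants are /p/, /s/, /k/, /ʃ/; each receives one epenthetic vowel.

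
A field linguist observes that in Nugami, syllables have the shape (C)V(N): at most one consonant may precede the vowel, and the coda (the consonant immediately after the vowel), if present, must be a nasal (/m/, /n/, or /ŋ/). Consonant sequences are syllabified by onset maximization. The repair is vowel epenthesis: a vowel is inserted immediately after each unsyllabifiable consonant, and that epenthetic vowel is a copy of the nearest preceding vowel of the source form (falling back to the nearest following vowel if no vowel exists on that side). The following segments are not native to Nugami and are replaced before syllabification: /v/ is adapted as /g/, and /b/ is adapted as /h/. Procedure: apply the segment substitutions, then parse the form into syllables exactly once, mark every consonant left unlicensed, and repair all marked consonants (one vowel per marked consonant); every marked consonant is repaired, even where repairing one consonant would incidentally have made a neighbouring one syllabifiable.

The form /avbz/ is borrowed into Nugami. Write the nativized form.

agahaza

Substitution: /v/ → /g/, /b/ → /h/, giving /aghz/.
Syllabifying with onset maximization leaves /g/, /h/, /z/ stranded (only a nasal (/m/, /n/, or /ŋ/) is licensed in coda position; onsets are limited to one consonant).
Epenthesis after each stranded consonant: /g/ → /ga/, /h/ → /ha/, /z/ → /za/.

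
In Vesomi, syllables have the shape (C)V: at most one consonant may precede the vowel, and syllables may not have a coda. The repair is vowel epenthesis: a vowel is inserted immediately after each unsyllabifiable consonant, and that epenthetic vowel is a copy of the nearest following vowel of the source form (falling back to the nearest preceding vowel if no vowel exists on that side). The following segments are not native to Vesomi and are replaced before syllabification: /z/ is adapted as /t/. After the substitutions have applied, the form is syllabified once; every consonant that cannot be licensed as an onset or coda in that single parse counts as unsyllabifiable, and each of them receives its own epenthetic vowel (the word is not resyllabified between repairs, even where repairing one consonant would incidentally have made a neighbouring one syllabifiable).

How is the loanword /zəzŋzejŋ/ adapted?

Substitution: /z/ → /t/, giving /tətŋtejŋ/.
Syllabifying with onset maximization leaves /t/, /ŋ/, /j/, /ŋ/ stranded (no codas are permitted; onsets are limited to one consonant).
Inserting the epenthetic vowel yields /t/ → /te/, /ŋ/ → /ŋe/, /j/ → /je/, /ŋ/ → /ŋe/.

təteŋetejeŋe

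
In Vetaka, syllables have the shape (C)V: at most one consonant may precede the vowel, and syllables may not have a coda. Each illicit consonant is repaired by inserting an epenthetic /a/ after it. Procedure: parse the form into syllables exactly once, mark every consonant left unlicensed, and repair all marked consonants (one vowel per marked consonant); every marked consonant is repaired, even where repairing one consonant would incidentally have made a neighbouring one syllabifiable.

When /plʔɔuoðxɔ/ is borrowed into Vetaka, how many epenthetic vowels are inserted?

The unsyllabifiable consonants are /p/, /l/, /ð/; each receives one epenthetic vowel.

3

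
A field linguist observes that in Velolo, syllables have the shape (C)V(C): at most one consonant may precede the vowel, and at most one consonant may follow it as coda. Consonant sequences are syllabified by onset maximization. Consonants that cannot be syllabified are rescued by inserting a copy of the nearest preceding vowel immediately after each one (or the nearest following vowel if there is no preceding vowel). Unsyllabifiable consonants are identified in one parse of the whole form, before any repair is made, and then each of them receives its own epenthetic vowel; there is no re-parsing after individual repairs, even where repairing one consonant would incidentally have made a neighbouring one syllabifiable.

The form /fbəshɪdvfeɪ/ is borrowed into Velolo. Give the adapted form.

fəbəshɪdvɪfeɪ

The consonants /f/, /v/ cannot be parsed into a legal (C)V(C) syllable (at most one coda consonant is licensed; onsets are limited to one consonant).
Inserting the epenthetic vowel yields /f/ → /fə/, /v/ → /vɪ/.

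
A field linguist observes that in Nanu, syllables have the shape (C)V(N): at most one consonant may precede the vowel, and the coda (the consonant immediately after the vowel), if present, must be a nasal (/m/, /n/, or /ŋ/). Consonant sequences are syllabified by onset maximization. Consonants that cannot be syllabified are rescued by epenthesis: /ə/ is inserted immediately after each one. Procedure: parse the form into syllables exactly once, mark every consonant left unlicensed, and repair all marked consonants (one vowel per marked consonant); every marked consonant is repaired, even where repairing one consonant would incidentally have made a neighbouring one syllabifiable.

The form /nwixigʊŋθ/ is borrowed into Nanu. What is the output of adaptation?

nəwixigʊŋθə

Under (C)V(N), the unsyllabifiable consonants are /n/, /θ/ (only a nasal (/m/, /n/, or /ŋ/) is licensed in coda position; onsets are limited to one consonant).
Each unlicensed consonant becomes the onset of a new syllable: /n/ → /nə/, /θ/ → /θə/.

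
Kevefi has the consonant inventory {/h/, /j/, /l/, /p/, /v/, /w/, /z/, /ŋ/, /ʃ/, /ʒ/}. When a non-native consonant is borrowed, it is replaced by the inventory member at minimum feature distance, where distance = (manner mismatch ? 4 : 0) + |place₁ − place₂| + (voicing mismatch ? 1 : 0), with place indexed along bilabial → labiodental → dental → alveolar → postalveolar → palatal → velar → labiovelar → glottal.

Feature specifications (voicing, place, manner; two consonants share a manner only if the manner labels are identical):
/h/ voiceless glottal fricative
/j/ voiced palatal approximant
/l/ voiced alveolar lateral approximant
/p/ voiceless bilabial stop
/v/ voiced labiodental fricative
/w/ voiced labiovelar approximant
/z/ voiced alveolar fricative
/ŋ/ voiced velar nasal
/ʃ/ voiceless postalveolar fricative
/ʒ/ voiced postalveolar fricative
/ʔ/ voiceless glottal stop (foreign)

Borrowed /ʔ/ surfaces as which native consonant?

/h/ is closest: manner differs (stop→fricative, +4), place distance 0 (glottal→glottal), same voicing; total 4. Next closest is /w/ at distance 6.

h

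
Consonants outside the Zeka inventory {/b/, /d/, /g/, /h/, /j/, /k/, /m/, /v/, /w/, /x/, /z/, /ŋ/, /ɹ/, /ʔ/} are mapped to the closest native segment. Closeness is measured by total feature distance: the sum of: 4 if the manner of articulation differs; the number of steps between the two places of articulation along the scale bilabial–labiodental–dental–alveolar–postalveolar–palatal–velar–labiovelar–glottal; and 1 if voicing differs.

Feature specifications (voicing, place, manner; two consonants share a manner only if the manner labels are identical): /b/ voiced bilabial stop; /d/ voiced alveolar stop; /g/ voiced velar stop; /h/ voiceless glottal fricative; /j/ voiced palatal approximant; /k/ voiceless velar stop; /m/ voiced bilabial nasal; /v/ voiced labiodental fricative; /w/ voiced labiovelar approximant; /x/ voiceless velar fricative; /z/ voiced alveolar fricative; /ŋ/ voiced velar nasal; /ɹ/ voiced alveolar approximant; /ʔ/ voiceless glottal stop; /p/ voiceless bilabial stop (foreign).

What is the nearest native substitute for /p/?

b

/b/ is closest: same manner (stop), place distance 0 (bilabial→bilabial), voicing differs (+1); total 1. Next closest is /d/ at distance 4.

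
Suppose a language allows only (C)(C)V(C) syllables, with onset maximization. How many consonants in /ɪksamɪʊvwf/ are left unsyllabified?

The consonants /w/, /f/ cannot be parsed into a legal (C)(C)V(C) syllable (at most one coda consonant is licensed; onsets may contain at most 2 consonants).

2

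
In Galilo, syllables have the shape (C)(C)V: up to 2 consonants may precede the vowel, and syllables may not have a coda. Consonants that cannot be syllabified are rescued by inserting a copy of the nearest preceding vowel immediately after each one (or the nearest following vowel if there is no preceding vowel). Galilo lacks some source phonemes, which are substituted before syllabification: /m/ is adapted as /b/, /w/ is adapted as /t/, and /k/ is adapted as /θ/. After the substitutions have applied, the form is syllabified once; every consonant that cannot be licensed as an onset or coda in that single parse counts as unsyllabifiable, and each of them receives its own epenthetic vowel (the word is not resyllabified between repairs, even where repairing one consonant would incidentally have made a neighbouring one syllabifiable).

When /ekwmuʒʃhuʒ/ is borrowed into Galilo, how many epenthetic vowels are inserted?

3

After substitution the input is /eθtbuʒʃhuʒ/.
The unsyllabifiable consonants are /θ/, /ʒ/, /ʒ/; each receives one epenthetic vowel.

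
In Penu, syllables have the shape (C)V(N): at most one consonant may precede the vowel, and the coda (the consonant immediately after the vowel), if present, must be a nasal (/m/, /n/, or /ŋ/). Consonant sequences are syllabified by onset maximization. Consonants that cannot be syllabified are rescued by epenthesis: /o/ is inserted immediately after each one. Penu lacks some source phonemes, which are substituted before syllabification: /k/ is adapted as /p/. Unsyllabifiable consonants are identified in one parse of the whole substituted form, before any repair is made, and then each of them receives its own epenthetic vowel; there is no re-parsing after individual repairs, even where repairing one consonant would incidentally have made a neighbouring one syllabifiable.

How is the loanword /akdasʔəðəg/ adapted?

Substitution: /k/ → /p/, giving /apdasʔəðəg/.
The consonants /p/, /s/, /g/ cannot be parsed into a legal (C)V(N) syllable (only a nasal (/m/, /n/, or /ŋ/) is licensed in coda position; onsets are limited to one consonant).
Epenthesis after each stranded consonant: /p/ → /po/, /s/ → /so/, /g/ → /go/.

apodasoʔəðəgo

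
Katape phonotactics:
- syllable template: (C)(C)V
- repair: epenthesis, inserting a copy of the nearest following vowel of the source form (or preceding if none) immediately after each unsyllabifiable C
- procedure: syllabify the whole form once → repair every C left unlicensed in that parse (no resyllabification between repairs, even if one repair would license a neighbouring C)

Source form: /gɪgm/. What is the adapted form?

Under (C)(C)V, the unsyllabifiable consonants are /g/, /m/ (no codas are permitted; onsets may contain at most 2 consonants).
Inserting the epenthetic vowel yields /g/ → /gɪ/, /m/ → /mɪ/.

gɪgɪmɪ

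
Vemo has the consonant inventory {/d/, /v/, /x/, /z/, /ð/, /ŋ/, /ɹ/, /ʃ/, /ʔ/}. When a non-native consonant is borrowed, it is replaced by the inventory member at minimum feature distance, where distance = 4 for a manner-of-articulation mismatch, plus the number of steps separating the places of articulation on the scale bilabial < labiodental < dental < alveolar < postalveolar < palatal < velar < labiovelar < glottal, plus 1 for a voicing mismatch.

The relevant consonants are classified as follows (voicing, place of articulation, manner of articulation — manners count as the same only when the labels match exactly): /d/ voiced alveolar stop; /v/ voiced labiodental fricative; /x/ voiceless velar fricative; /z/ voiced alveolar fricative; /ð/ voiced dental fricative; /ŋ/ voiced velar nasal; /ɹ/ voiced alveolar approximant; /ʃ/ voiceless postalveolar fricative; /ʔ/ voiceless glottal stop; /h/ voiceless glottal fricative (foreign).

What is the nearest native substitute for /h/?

x

/x/ is closest: same manner (fricative), place distance 2 (glottal→velar), same voicing; total 2. Next closest is /ʃ/ at distance 4.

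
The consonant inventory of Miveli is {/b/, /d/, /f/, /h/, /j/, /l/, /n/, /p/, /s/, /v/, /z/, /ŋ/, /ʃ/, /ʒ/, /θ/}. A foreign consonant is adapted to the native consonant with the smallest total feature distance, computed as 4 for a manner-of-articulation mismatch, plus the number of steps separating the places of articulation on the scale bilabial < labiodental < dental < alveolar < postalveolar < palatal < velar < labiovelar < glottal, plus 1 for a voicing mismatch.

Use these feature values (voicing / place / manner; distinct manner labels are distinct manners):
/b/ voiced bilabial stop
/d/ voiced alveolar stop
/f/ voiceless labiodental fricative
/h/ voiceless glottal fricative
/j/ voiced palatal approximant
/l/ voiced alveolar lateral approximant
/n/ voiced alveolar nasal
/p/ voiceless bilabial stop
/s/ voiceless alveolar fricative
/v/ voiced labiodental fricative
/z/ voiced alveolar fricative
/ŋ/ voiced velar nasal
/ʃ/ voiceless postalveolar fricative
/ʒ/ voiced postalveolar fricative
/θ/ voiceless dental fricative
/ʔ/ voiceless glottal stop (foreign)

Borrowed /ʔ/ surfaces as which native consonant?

/h/ is closest: manner differs (stop→fricative, +4), place distance 0 (glottal→glottal), same voicing; total 4. Next closest is /d/ at distance 6.

h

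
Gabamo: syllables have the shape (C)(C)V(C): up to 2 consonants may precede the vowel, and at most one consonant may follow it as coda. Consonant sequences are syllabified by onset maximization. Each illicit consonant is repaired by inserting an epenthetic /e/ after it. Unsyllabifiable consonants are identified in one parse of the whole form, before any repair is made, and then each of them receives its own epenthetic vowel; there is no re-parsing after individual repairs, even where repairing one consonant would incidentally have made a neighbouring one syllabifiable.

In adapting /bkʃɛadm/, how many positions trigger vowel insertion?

The unsyllabifiable consonants are /b/, /m/; each receives one epenthetic vowel.

2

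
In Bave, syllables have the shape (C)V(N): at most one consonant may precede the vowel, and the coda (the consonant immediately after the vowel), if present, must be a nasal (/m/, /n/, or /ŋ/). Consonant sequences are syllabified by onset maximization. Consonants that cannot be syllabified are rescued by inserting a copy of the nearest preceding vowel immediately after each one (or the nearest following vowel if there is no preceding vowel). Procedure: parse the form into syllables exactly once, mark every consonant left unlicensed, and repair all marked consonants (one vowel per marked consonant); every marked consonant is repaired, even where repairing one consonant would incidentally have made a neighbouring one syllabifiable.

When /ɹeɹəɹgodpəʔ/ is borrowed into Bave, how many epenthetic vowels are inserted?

The unsyllabifiable consonants are /ɹ/, /d/, /ʔ/; each receives one epenthetic vowel.

3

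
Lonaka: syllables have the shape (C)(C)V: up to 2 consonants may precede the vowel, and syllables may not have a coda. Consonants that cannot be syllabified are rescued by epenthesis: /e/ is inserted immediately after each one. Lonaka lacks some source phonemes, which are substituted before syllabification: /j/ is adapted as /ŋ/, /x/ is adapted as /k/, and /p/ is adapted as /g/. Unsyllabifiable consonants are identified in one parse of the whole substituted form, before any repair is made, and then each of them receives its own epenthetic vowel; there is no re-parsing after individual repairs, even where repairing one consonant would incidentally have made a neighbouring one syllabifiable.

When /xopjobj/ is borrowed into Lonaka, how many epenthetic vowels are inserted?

2

After substitution the input is /kogŋobŋ/.
The unsyllabifiable consonants are /b/, /ŋ/; each receives one epenthetic vowel.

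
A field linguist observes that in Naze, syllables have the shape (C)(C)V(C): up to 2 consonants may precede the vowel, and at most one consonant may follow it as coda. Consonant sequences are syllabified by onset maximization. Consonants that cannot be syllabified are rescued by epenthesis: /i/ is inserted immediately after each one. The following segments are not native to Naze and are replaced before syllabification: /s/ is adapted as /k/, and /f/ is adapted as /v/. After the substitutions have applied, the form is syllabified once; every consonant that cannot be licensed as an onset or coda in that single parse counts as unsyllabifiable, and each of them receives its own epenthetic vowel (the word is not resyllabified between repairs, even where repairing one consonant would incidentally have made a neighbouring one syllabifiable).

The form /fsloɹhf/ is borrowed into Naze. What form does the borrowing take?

Substitution: /f/ → /v/, /s/ → /k/, giving /vkloɹhv/.
Under (C)(C)V(C), the unsyllabifiable consonants are /v/, /h/, /v/ (at most one coda consonant is licensed; onsets may contain at most 2 consonants).
Each unlicensed consonant becomes the onset of a new syllable: /v/ → /vi/, /h/ → /hi/, /v/ → /vi/.

vikloɹhivi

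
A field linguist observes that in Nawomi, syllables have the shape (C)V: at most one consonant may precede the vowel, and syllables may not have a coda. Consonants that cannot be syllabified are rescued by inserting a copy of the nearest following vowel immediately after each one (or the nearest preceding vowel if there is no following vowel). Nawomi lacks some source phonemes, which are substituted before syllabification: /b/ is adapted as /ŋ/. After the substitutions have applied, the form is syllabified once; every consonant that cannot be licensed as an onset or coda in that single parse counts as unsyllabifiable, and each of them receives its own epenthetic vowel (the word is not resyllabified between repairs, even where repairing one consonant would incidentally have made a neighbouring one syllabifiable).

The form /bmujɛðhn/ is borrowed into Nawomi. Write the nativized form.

Substitution: /b/ → /ŋ/, giving /ŋmujɛðhn/.
Syllabifying with onset maximization leaves /ŋ/, /ð/, /h/, /n/ stranded (no codas are permitted; onsets are limited to one consonant).
Epenthesis after each stranded consonant: /ŋ/ → /ŋu/, /ð/ → /ðɛ/, /h/ → /hɛ/, /n/ → /nɛ/.

ŋumujɛðɛhɛnɛ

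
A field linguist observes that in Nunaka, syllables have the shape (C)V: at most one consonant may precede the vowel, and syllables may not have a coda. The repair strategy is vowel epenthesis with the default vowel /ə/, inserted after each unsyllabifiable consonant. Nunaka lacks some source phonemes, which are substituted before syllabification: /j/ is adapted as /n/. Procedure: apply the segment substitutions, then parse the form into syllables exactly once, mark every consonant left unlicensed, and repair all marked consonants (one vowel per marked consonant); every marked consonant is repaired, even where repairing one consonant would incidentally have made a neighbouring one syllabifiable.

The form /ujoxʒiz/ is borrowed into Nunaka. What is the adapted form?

unoxəʒizə

Substitution: /j/ → /n/, giving /unoxʒiz/.
The consonants /x/, /z/ cannot be parsed into a legal (C)V syllable (no codas are permitted; onsets are limited to one consonant).
Each unlicensed consonant becomes the onset of a new syllable: /x/ → /xə/, /z/ → /zə/.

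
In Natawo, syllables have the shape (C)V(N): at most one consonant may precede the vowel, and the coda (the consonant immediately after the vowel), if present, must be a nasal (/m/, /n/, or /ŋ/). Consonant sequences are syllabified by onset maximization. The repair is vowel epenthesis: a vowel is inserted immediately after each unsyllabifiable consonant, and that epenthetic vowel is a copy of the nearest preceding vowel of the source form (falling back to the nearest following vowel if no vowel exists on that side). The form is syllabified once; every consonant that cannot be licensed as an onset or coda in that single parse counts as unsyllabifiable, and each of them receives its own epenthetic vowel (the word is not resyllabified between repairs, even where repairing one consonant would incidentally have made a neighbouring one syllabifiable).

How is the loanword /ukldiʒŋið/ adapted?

Syllabifying with onset maximization leaves /k/, /l/, /ʒ/, /ð/ stranded (only a nasal (/m/, /n/, or /ŋ/) is licensed in coda position; onsets are limited to one consonant).
Each unlicensed consonant becomes the onset of a new syllable: /k/ → /ku/, /l/ → /lu/, /ʒ/ → /ʒi/, /ð/ → /ði/.

ukuludiʒiŋiði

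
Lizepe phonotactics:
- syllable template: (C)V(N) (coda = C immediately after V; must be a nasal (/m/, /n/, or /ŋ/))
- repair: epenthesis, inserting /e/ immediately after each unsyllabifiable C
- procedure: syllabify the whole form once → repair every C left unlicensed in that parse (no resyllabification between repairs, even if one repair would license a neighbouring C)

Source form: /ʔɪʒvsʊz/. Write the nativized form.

The consonants /ʒ/, /v/, /z/ cannot be parsed into a legal (C)V(N) syllable (only a nasal (/m/, /n/, or /ŋ/) is licensed in coda position; onsets are limited to one consonant).
Epenthesis after each stranded consonant: /ʒ/ → /ʒe/, /v/ → /ve/, /z/ → /ze/.

ʔɪʒevesʊze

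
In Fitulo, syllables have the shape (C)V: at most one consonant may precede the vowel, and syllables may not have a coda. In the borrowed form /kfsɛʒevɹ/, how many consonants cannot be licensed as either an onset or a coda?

Syllabifying with onset maximization leaves /k/, /f/, /v/, /ɹ/ stranded (no codas are permitted; onsets are limited to one consonant).

4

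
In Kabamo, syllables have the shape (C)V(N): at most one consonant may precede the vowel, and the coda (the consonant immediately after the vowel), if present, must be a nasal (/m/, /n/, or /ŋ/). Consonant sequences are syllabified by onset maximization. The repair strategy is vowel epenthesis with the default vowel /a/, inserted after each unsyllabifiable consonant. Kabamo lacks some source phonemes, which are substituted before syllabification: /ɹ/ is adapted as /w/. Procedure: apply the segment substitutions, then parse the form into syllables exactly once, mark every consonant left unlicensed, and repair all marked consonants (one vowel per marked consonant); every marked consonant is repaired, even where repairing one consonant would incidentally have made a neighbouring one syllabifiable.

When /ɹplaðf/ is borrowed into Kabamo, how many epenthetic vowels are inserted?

After substitution the input is /wplaðf/.
The unsyllabifiable consonants are /w/, /p/, /ð/, /f/; each receives one epenthetic vowel.

4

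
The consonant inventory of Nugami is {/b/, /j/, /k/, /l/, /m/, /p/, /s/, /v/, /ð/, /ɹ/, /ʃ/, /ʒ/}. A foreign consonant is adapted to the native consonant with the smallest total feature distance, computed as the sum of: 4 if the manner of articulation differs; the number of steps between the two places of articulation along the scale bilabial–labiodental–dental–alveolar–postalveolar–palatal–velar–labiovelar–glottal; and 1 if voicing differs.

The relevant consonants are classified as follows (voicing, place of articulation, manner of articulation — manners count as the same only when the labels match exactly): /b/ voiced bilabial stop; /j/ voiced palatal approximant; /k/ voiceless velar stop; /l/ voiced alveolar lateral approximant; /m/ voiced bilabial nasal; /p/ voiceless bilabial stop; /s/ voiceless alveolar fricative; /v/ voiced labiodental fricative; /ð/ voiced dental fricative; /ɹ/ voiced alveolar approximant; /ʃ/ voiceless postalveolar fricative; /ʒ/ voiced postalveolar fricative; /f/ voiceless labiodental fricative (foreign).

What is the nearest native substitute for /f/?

v

/v/ is closest: same manner (fricative), place distance 0 (labiodental→labiodental), voicing differs (+1); total 1. Next closest is /s/ at distance 2.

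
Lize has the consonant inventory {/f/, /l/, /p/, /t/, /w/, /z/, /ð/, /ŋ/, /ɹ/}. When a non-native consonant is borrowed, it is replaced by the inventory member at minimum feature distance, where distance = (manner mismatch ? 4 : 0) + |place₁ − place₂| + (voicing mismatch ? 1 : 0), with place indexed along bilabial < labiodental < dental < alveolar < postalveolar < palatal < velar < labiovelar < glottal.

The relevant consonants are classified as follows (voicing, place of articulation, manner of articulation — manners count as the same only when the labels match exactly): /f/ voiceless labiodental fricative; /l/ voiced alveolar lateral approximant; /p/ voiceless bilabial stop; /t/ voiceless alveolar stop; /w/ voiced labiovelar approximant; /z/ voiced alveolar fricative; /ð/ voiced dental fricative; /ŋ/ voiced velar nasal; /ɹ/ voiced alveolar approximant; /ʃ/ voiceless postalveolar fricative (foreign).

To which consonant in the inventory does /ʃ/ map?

/z/ is closest: same manner (fricative), place distance 1 (postalveolar→alveolar), voicing differs (+1); total 2. Next closest is /f/ at distance 3.

z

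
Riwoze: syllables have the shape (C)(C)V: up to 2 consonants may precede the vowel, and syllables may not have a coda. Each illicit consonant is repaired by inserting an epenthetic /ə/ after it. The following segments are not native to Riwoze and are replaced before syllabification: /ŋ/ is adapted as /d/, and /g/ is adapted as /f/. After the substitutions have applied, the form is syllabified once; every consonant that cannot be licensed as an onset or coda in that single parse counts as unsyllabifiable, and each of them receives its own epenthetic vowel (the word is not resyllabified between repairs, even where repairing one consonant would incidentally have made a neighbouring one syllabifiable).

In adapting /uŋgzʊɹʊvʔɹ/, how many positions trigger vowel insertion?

4

After substitution the input is /udfzʊɹʊvʔɹ/.
The unsyllabifiable consonants are /d/, /v/, /ʔ/, /ɹ/; each receives one epenthetic vowel.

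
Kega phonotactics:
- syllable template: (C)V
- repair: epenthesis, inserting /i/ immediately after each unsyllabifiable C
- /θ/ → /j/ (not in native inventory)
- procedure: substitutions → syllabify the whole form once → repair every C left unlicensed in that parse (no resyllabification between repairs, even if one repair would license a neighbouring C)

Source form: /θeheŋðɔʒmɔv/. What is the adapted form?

Substitution: /θ/ → /j/, giving /jeheŋðɔʒmɔv/.
The consonants /ŋ/, /ʒ/, /v/ cannot be parsed into a legal (C)V syllable (no codas are permitted; onsets are limited to one consonant).
Inserting the epenthetic vowel yields /ŋ/ → /ŋi/, /ʒ/ → /ʒi/, /v/ → /vi/.

jeheŋiðɔʒimɔvi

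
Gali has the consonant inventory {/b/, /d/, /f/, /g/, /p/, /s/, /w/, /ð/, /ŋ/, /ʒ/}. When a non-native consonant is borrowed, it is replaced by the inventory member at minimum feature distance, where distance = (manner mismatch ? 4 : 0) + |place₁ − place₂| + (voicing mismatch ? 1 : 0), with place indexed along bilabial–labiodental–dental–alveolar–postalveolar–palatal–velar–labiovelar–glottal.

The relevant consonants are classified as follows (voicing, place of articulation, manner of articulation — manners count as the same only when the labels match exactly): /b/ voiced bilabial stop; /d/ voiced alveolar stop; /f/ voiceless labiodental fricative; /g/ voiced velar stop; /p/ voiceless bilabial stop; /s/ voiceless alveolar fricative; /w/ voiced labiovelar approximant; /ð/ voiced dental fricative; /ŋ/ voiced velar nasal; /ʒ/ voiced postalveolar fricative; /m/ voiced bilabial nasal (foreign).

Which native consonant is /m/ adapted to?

b

/b/ is closest: manner differs (nasal→stop, +4), place distance 0 (bilabial→bilabial), same voicing; total 4. Next closest is /p/ at distance 5.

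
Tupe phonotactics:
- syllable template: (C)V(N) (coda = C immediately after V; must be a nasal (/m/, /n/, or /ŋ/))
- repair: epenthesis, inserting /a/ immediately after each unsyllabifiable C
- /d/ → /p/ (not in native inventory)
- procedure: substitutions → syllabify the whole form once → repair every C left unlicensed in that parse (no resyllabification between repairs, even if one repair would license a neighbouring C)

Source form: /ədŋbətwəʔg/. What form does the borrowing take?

əpaŋabətawəʔaga

Substitution: /d/ → /p/, giving /əpŋbətwəʔg/.
Syllabifying with onset maximization leaves /p/, /ŋ/, /t/, /ʔ/, /g/ stranded (only a nasal (/m/, /n/, or /ŋ/) is licensed in coda position; onsets are limited to one consonant).
Each unlicensed consonant becomes the onset of a new syllable: /p/ → /pa/, /ŋ/ → /ŋa/, /t/ → /ta/, /ʔ/ → /ʔa/, /g/ → /ga/.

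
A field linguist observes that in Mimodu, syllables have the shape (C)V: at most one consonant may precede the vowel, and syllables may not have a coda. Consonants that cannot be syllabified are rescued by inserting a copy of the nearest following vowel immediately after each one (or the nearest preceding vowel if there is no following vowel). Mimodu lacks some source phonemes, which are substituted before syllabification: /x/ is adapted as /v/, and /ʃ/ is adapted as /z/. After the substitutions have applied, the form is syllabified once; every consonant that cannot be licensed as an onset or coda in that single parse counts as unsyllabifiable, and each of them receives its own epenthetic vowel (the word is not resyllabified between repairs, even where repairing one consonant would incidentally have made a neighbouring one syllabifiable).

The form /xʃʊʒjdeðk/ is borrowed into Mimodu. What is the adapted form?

vʊzʊʒejedeðeke

Substitution: /x/ → /v/, /ʃ/ → /z/, giving /vzʊʒjdeðk/.
Under (C)V, the unsyllabifiable consonants are /v/, /ʒ/, /j/, /ð/, /k/ (no codas are permitted; onsets are limited to one consonant).
Inserting the epenthetic vowel yields /v/ → /vʊ/, /ʒ/ → /ʒe/, /j/ → /je/, /ð/ → /ðe/, /k/ → /ke/.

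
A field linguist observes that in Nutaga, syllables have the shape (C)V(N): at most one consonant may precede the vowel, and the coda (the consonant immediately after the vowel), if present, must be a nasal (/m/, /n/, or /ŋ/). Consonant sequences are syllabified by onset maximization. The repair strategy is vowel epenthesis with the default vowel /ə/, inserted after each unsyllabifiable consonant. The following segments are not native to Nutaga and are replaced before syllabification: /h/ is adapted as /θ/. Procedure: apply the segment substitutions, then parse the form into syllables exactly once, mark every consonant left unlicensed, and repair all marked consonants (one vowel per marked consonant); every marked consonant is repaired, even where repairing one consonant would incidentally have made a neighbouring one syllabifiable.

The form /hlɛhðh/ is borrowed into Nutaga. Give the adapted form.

Substitution: /h/ → /θ/, giving /θlɛθðθ/.
Under (C)V(N), the unsyllabifiable consonants are /θ/, /θ/, /ð/, /θ/ (only a nasal (/m/, /n/, or /ŋ/) is licensed in coda position; onsets are limited to one consonant).
Each unlicensed consonant becomes the onset of a new syllable: /θ/ → /θə/, /θ/ → /θə/, /ð/ → /ðə/, /θ/ → /θə/.

θəlɛθəðəθə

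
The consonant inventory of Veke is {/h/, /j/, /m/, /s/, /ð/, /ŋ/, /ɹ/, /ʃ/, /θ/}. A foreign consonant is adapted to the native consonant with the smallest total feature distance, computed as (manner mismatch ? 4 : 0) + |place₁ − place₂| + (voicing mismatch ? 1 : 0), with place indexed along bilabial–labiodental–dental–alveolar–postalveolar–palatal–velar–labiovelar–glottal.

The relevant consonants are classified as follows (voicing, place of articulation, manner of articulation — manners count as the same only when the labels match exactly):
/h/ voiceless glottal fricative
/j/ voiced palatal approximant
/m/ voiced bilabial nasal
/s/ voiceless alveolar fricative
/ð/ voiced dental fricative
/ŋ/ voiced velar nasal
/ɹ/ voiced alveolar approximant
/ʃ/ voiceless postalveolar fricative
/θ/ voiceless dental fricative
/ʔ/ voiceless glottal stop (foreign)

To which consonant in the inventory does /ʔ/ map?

/h/ is closest: manner differs (stop→fricative, +4), place distance 0 (glottal→glottal), same voicing; total 4. Next closest is /ŋ/ at distance 7.

h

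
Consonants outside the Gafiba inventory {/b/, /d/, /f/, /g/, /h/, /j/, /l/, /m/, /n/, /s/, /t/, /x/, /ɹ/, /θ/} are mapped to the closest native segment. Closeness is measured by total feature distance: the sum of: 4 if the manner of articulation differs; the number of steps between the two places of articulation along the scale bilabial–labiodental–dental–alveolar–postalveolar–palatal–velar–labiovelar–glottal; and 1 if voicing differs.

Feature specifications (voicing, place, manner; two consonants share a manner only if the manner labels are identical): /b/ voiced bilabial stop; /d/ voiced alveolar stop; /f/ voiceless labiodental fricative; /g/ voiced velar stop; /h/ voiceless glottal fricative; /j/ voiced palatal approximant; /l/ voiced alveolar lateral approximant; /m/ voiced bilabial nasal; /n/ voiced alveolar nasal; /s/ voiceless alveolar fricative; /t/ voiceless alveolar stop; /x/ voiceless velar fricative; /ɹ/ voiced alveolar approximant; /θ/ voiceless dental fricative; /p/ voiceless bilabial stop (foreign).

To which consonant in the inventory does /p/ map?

b

/b/ is closest: same manner (stop), place distance 0 (bilabial→bilabial), voicing differs (+1); total 1. Next closest is /t/ at distance 3.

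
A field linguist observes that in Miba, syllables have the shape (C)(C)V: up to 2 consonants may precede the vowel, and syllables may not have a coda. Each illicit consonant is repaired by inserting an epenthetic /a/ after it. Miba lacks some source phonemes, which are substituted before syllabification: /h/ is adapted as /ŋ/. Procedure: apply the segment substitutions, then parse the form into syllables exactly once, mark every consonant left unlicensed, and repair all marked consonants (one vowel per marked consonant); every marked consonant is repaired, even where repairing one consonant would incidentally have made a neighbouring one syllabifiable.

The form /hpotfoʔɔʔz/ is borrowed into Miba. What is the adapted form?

Substitution: /h/ → /ŋ/, giving /ŋpotfoʔɔʔz/.
The consonants /ʔ/, /z/ cannot be parsed into a legal (C)(C)V syllable (no codas are permitted; onsets may contain at most 2 consonants).
Inserting the epenthetic vowel yields /ʔ/ → /ʔa/, /z/ → /za/.

ŋpotfoʔɔʔaza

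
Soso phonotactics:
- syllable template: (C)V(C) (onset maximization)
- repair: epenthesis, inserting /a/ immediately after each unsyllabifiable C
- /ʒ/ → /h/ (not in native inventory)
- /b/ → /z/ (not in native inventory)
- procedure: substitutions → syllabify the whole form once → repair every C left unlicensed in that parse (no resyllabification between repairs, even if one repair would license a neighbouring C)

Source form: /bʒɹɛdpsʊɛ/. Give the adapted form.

zahaɹɛdpasʊɛ

Substitution: /b/ → /z/, /ʒ/ → /h/, giving /zhɹɛdpsʊɛ/.
Syllabifying with onset maximization leaves /z/, /h/, /p/ stranded (at most one coda consonant is licensed; onsets are limited to one consonant).
Epenthesis after each stranded consonant: /z/ → /za/, /h/ → /ha/, /p/ → /pa/.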